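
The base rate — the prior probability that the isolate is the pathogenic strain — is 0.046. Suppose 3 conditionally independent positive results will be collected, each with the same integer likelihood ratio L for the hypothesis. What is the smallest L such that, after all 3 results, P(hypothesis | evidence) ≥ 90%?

6

Prior odds = 0.046/0.954 = 23/477.
Target odds = 0.9/0.1 = 9.
Need L³ ≥ 9 ÷ (23/477) = 4293/23.
5³ = 125 < 4293/23 ≤ 216 = 6³, so L = 6.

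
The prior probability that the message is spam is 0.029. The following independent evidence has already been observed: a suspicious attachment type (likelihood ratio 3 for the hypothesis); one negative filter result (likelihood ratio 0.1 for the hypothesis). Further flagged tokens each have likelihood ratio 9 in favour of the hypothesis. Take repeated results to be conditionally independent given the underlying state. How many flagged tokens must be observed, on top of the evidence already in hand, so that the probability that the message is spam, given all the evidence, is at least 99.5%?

5

Prior odds = 0.029/0.971 = 29/971.
Combined Bayes factor of the evidence already in hand = 3 × 0.1 = 0.3.
Odds after that evidence = (29/971) × 0.3 = 87/9710.
Target odds = 0.995/0.005 = 199.
Need 9ⁿ ≥ 199 ÷ (87/9710) = 1932290/87.
9⁴ = 6561 falls short of 1932290/87 but 9⁵ = 59049 reaches it, so n = 5.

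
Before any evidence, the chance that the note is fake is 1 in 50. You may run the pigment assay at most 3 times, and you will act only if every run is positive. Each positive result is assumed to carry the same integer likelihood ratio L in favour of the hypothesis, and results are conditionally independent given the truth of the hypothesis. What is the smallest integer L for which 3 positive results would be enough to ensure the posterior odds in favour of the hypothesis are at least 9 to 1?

Prior odds = 0.02/0.98 = 1/49.
Target odds = 9.
Need L³ ≥ 9 ÷ (1/49) = 441.
7³ = 343 < 441 ≤ 512 = 8³, so L = 8.

8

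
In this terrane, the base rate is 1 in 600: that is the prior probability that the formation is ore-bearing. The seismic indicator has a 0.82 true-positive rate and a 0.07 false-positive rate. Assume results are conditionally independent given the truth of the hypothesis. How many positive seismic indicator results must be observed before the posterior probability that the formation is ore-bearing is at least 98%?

Prior odds: (1/600) ÷ (599/600) = 1/599.
Likelihood ratio of a positive result = 0.82/0.07 = 82/7.
Target posterior odds = 0.98/0.02 = 49.
Require (82/7)ⁿ ≥ 49 ÷ (1/599) = 29351.
(82/7)⁴ = 45212176/2401 falls short of 29351 but (82/7)⁵ ≈220587 reaches it, so n = 5.

5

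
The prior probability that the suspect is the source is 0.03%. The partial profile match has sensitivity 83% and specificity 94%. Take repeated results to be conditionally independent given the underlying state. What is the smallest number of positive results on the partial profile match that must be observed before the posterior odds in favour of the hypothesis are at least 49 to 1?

Prior odds = 0.0003/0.9997 = 3/9997.
False-positive rate = 1 − 0.94 = 0.06; likelihood ratio of a positive = 0.83/0.06 = 83/6.
Target odds = 49.
Require (83/6)ⁿ ≥ 49 ÷ (3/9997) = 489853/3.
(83/6)⁴ = 47458321/1296 falls short of 489853/3 but (83/6)⁵ ≈506564 reaches it, so n = 5.

5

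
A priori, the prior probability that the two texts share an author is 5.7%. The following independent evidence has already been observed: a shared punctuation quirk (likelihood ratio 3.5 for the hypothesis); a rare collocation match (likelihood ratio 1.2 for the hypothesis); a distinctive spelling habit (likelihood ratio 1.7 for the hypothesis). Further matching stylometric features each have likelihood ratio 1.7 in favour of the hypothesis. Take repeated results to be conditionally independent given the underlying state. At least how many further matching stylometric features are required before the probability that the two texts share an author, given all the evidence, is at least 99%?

11

Prior odds = 0.057/0.943 = 57/943.
Combined Bayes factor of the evidence already in hand = 3.5 × 1.2 × 1.7 = 7.14.
Odds after that evidence = (57/943) × 7.14 = 20349/47150.
Target odds = 0.99/0.01 = 99.
Need 1.7ⁿ ≥ 99 ÷ (20349/47150) = 518650/2261.
1.7¹⁰ ≈201.599 falls short of 518650/2261 but 1.7¹¹ ≈342.719 reaches it, so n = 11.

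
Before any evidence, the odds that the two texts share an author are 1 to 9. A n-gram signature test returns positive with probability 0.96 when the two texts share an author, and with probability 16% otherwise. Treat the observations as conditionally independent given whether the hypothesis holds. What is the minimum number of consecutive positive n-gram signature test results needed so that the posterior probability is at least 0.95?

Prior odds = 1/9.
Likelihood ratio of a positive result = 0.96/0.16 = 6.
Target posterior odds = 0.95/0.05 = 19.
Need (1/9) × 6ⁿ ≥ 19, i.e. 6ⁿ ≥ 171.
6² = 36 falls short of 171 but 6³ = 216 reaches it, so n = 3.

3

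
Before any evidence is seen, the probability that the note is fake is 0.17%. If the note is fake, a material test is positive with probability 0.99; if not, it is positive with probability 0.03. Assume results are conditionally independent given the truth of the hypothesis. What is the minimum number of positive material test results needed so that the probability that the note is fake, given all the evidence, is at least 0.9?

3

Prior odds: 0.0017 ÷ 0.9983 = 17/9983.
Likelihood ratio of a positive = 0.99/0.03 = 33.
Target odds: 0.9 ÷ 0.1 = 9.
Need (17/9983) × 33ⁿ ≥ 9, i.e. 33ⁿ ≥ 89847/17.
33² = 1089 falls short of 89847/17 but 33³ = 35937 reaches it, so n = 3.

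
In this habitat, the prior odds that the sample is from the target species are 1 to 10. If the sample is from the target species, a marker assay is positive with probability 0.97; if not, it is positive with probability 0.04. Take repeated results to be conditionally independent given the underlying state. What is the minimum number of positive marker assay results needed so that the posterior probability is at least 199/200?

Prior odds = 0.1.
Likelihood ratio of a positive = 0.97/0.04 = 24.25.
Target odds: 0.995 ÷ 0.005 = 199.
Require 24.25ⁿ ≥ 199 ÷ 0.1 = 1990.
24.25² = 588.0625 falls short of 1990 but 24.25³ = 912673/64 reaches it, so n = 3.

3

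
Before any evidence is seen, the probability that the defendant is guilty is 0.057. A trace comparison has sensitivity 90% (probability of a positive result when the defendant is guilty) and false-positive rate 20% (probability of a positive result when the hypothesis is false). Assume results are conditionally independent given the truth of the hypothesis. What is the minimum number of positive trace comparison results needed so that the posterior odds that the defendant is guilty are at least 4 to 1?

3

Prior odds = 0.057/0.943 = 57/943.
Likelihood ratio of a positive result = 0.9/0.2 = 4.5.
Target odds = 4.
Require 4.5ⁿ ≥ 4 ÷ (57/943) = 3772/57.
4.5² = 20.25 falls short of 3772/57 but 4.5³ = 91.125 reaches it, so n = 3.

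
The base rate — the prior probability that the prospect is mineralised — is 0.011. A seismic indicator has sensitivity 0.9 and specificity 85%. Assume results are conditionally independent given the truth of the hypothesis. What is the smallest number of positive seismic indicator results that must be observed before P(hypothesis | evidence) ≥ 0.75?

4

Prior odds: 0.011 ÷ 0.989 = 11/989.
False-positive rate = 1 − 0.85 = 0.15; likelihood ratio of a positive = 0.9/0.15 = 6.
Target posterior odds = 0.75/0.25 = 3.
Need (11/989) × 6ⁿ ≥ 3, i.e. 6ⁿ ≥ 2967/11.
6³ = 216 falls short of 2967/11 but 6⁴ = 1296 reaches it, so n = 4.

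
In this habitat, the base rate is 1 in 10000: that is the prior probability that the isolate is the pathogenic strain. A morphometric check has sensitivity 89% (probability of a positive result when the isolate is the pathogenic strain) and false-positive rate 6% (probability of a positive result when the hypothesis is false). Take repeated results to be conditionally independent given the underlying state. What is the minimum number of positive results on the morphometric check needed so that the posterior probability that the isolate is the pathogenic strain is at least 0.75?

4

Prior odds: 0.0001 ÷ 0.9999 = 1/9999.
Likelihood ratio of a positive result = 0.89/0.06 = 89/6.
Target odds: 0.75 ÷ 0.25 = 3.
Require (89/6)ⁿ ≥ 3 ÷ (1/9999) = 29997.
(89/6)³ = 704969/216 falls short of 29997 but (89/6)⁴ = 62742241/1296 reaches it, so n = 4.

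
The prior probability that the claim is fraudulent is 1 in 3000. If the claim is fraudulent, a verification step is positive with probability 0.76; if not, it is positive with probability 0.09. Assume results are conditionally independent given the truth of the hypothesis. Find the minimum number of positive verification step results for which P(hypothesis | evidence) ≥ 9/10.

Prior odds = (1/3000)/(2999/3000) = 1/2999.
Likelihood ratio of a positive = 0.76/0.09 = 76/9.
Target posterior odds = 0.9/0.1 = 9.
Need (1/2999) × (76/9)ⁿ ≥ 9, i.e. (76/9)ⁿ ≥ 26991.
(76/9)⁴ = 33362176/6561 falls short of 26991 but (76/9)⁵ ≈42939.3 reaches it, so n = 5.

5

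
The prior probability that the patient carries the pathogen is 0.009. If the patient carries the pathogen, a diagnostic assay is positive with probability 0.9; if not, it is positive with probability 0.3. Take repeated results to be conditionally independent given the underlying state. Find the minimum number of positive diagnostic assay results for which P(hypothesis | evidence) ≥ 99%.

9

Prior odds = 0.009/0.991 = 9/991.
Likelihood ratio of a positive = 0.9/0.3 = 3.
Target odds: 0.99 ÷ 0.01 = 99.
Require 3ⁿ ≥ 99 ÷ (9/991) = 10901.
3⁸ = 6561 falls short of 10901 but 3⁹ = 19683 reaches it, so n = 9.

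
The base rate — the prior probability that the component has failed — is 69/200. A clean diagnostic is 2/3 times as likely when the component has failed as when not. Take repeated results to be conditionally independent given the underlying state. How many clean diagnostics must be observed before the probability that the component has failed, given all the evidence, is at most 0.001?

Prior odds = 0.345/0.655 = 69/131.
Likelihood ratio per clean diagnostic = 2/3.
Target odds: 0.001 ÷ 0.999 = 1/999.
Need (69/131) × (2/3)ⁿ ≤ 1/999, i.e. (2/3)ⁿ ≤ 131/68931.
(2/3)¹⁵ = 32768/14348907 is still above 131/68931 but (2/3)¹⁶ = 65536/43046721 is at or below it, so n = 16.

16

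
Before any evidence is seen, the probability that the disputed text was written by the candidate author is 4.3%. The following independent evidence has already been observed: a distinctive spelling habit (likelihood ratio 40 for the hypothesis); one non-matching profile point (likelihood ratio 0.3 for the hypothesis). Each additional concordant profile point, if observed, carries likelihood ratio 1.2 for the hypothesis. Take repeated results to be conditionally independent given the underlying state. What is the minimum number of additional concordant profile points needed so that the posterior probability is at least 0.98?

Prior odds = 0.043/0.957 = 43/957.
Combined Bayes factor of the evidence already in hand = 40 × 0.3 = 12.
Odds after that evidence = (43/957) × 12 = 172/319.
Target odds = 0.98/0.02 = 49.
Need 1.2ⁿ ≥ 49 ÷ (172/319) = 15631/172.
1.2²⁴ ≈79.4968 falls short of 15631/172 but 1.2²⁵ ≈95.3962 reaches it, so n = 25.

25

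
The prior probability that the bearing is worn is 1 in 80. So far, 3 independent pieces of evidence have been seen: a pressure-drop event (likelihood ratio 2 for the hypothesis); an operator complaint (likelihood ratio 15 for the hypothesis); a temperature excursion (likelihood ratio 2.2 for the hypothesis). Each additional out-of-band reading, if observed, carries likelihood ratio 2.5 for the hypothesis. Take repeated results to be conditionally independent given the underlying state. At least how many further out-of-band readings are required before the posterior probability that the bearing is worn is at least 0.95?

Prior odds = 0.0125/0.9875 = 1/79.
Combined Bayes factor of the evidence already in hand = 2 × 15 × 2.2 = 66.
Odds after that evidence = (1/79) × 66 = 66/79.
Target odds = 0.95/0.05 = 19.
Need 2.5ⁿ ≥ 19 ÷ (66/79) = 1501/66.
2.5³ = 15.625 falls short of 1501/66 but 2.5⁴ = 39.0625 reaches it, so n = 4.

4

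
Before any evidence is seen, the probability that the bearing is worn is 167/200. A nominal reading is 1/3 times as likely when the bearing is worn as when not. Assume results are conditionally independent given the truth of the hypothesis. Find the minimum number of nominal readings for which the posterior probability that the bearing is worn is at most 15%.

4

Prior odds: 0.835 ÷ 0.165 = 167/33.
Likelihood ratio per nominal reading = 1/3.
Target odds: 0.15 ÷ 0.85 = 3/17.
Require (1/3)ⁿ ≤ 3/17 ÷ (167/33) = 99/2839.
(1/3)³ = 1/27 is still above 99/2839 but (1/3)⁴ = 1/81 is at or below it, so n = 4.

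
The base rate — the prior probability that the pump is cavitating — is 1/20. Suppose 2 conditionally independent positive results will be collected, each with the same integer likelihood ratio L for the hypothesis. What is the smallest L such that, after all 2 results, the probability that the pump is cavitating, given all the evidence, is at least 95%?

19

Prior odds = 0.05/0.95 = 1/19.
Target odds = 0.95/0.05 = 19.
Need L² ≥ 19 ÷ (1/19) = 361.
18² = 324 < 361 ≤ 361 = 19², so L = 19.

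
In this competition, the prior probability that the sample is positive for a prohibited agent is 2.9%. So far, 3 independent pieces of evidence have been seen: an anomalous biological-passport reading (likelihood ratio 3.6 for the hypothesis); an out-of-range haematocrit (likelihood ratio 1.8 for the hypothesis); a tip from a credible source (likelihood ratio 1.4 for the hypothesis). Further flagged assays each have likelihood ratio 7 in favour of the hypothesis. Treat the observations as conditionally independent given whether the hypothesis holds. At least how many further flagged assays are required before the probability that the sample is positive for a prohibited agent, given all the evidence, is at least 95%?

3

Prior odds = 0.029/0.971 = 29/971.
Combined Bayes factor of the evidence already in hand = 3.6 × 1.8 × 1.4 = 9.072.
Odds after that evidence = (29/971) × 9.072 = 32886/121375.
Target odds = 0.95/0.05 = 19.
Need 7ⁿ ≥ 19 ÷ (32886/121375) = 2306125/32886.
7² = 49 falls short of 2306125/32886 but 7³ = 343 reaches it, so n = 3.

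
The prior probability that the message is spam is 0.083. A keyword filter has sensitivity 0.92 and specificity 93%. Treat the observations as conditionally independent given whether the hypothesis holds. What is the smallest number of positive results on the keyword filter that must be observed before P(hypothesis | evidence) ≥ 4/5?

Prior odds = 0.083/0.917 = 83/917.
False-positive rate = 1 − 0.93 = 0.07; likelihood ratio of a positive = 0.92/0.07 = 92/7.
Target posterior odds = 0.8/0.2 = 4.
Require (92/7)ⁿ ≥ 4 ÷ (83/917) = 3668/83.
(92/7)¹ = 92/7 falls short of 3668/83 but (92/7)² = 8464/49 reaches it, so n = 2.

2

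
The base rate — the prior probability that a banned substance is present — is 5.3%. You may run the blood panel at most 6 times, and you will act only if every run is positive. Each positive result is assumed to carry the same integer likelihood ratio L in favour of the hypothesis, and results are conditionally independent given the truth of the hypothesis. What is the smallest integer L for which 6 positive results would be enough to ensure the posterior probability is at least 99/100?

Prior odds = 0.053/0.947 = 53/947.
Target odds = 0.99/0.01 = 99.
Need L⁶ ≥ 99 ÷ (53/947) = 93753/53.
3⁶ = 729 < 93753/53 ≤ 4096 = 4⁶, so L = 4.

4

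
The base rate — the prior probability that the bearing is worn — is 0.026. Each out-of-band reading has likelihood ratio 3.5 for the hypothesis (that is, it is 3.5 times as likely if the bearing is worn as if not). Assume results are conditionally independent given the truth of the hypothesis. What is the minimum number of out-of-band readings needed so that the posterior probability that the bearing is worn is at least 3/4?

4

Prior odds = 0.026/0.974 = 13/487.
Likelihood ratio per out-of-band reading = 3.5.
Target odds: 0.75 ÷ 0.25 = 3.
Require 3.5ⁿ ≥ 3 ÷ (13/487) = 1461/13.
3.5³ = 42.875 falls short of 1461/13 but 3.5⁴ = 150.0625 reaches it, so n = 4.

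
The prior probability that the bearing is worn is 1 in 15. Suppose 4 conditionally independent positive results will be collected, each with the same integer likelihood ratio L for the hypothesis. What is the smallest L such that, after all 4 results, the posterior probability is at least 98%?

Prior odds = (1/15)/(14/15) = 1/14.
Target odds = 0.98/0.02 = 49.
Need L⁴ ≥ 49 ÷ (1/14) = 686.
5⁴ = 625 < 686 ≤ 1296 = 6⁴, so L = 6.

6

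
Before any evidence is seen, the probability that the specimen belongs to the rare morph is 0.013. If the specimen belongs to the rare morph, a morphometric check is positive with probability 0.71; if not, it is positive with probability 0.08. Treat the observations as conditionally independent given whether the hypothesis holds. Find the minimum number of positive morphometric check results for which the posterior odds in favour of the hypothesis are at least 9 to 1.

3

Prior odds = 0.013/0.987 = 13/987.
Likelihood ratio of a positive = 0.71/0.08 = 8.875.
Target odds = 9.
Require 8.875ⁿ ≥ 9 ÷ (13/987) = 8883/13.
8.875² = 78.765625 falls short of 8883/13 but 8.875³ = 357911/512 reaches it, so n = 3.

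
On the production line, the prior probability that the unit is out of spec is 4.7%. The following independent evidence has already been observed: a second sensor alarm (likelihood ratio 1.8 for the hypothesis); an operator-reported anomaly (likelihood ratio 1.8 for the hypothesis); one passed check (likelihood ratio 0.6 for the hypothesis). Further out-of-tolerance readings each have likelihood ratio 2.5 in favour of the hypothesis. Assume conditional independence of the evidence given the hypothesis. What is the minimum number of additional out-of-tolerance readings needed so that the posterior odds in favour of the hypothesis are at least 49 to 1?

Prior odds = 0.047/0.953 = 47/953.
Combined Bayes factor of the evidence already in hand = 1.8 × 1.8 × 0.6 = 1.944.
Odds after that evidence = (47/953) × 1.944 = 11421/119125.
Target odds = 49.
Need 2.5ⁿ ≥ 49 ÷ (11421/119125) = 5837125/11421.
2.5⁶ = 244.140625 falls short of 5837125/11421 but 2.5⁷ = 610.3515625 reaches it, so n = 7.

7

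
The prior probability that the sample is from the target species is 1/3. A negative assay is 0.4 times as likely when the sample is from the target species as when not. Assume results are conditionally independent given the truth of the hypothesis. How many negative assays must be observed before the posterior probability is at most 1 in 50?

4

Prior odds: (1/3) ÷ (2/3) = 0.5.
Likelihood ratio per negative assay = 0.4.
Target posterior odds = 0.02/0.98 = 1/49.
Need 0.5 × 0.4ⁿ ≤ 1/49, i.e. 0.4ⁿ ≤ 2/49.
0.4³ = 0.064 is still above 2/49 but 0.4⁴ = 0.0256 is at or below it, so n = 4.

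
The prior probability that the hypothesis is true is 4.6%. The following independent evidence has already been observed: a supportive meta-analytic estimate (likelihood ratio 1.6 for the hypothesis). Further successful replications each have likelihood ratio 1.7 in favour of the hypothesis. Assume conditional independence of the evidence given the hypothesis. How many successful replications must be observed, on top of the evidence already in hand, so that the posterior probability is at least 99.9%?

Prior odds = 0.046/0.954 = 23/477.
Bayes factor of the evidence already in hand = 1.6.
Odds after that evidence = (23/477) × 1.6 = 184/2385.
Target odds = 0.999/0.001 = 999.
Need 1.7ⁿ ≥ 999 ÷ (184/2385) = 2382615/184.
1.7¹⁷ ≈8272.4 falls short of 2382615/184 but 1.7¹⁸ ≈14063.1 reaches it, so n = 18.

18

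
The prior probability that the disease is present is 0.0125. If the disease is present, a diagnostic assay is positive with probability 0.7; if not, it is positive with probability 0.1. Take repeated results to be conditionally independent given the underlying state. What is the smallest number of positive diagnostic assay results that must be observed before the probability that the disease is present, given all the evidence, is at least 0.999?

6

Prior odds: 0.0125 ÷ 0.9875 = 1/79.
Likelihood ratio of a positive = 0.7/0.1 = 7.
Target posterior odds = 0.999/0.001 = 999.
Need (1/79) × 7ⁿ ≥ 999, i.e. 7ⁿ ≥ 78921.
7⁵ = 16807 falls short of 78921 but 7⁶ = 117649 reaches it, so n = 6.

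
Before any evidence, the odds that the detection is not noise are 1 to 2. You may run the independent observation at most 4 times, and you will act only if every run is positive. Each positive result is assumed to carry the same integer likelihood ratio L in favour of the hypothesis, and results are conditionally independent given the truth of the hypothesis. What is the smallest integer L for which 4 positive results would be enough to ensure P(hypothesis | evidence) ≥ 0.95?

Prior odds = 0.5.
Target odds = 0.95/0.05 = 19.
Need L⁴ ≥ 19 ÷ 0.5 = 38.
2⁴ = 16 < 38 ≤ 81 = 3⁴, so L = 3.

3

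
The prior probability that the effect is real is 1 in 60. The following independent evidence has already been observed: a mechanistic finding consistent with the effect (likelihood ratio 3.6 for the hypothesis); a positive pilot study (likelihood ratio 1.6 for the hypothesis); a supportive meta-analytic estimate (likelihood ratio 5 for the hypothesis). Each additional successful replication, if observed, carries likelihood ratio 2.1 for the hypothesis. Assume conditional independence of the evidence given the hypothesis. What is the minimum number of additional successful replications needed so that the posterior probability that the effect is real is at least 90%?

Prior odds = (1/60)/(59/60) = 1/59.
Combined Bayes factor of the evidence already in hand = 3.6 × 1.6 × 5 = 28.8.
Odds after that evidence = (1/59) × 28.8 = 144/295.
Target odds = 0.9/0.1 = 9.
Need 2.1ⁿ ≥ 9 ÷ (144/295) = 18.4375.
2.1³ = 9.261 falls short of 18.4375 but 2.1⁴ = 19.4481 reaches it, so n = 4.

4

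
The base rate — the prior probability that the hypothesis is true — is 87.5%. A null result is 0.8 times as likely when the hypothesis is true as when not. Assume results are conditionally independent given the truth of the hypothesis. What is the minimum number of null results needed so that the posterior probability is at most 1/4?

Prior odds: 0.875 ÷ 0.125 = 7.
Likelihood ratio per null result = 0.8.
Target odds: 0.25 ÷ 0.75 = 1/3.
Need 7 × 0.8ⁿ ≤ 1/3, i.e. 0.8ⁿ ≤ 1/21.
0.8¹³ ≈0.0549756 is still above 1/21 but 0.8¹⁴ ≈0.0439805 is at or below it, so n = 14.

14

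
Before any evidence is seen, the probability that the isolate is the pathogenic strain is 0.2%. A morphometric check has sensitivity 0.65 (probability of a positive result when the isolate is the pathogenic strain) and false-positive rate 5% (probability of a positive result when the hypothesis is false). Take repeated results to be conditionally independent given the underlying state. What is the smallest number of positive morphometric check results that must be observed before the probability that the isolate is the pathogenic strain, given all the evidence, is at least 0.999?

6

Prior odds = 0.002/0.998 = 1/499.
Likelihood ratio of a positive result = 0.65/0.05 = 13.
Target odds: 0.999 ÷ 0.001 = 999.
Require 13ⁿ ≥ 999 ÷ (1/499) = 498501.
13⁵ = 371293 falls short of 498501 but 13⁶ = 4826809 reaches it, so n = 6.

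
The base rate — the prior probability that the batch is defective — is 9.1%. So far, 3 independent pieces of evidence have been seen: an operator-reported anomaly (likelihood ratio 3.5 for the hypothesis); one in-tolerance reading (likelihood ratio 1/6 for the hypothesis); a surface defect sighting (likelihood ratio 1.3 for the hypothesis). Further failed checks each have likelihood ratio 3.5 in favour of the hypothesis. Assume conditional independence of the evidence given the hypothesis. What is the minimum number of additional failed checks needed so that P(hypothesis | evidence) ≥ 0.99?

6

Prior odds = 0.091/0.909 = 91/909.
Combined Bayes factor of the evidence already in hand = 3.5 × (1/6) × 1.3 = 91/120.
Odds after that evidence = (91/909) × 91/120 = 8281/109080.
Target odds = 0.99/0.01 = 99.
Need 3.5ⁿ ≥ 99 ÷ (8281/109080) = 10798920/8281.
3.5⁵ = 525.21875 falls short of 10798920/8281 but 3.5⁶ = 1838.265625 reaches it, so n = 6.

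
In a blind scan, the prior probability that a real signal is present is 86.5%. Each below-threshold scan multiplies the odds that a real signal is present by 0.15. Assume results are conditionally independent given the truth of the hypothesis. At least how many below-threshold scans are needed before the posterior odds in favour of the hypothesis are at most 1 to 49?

Prior odds = 0.865/0.135 = 173/27.
Likelihood ratio per below-threshold scan = 0.15.
Target odds = 1/49.
Require 0.15ⁿ ≤ 1/49 ÷ (173/27) = 27/8477.
0.15³ = 0.003375 is still above 27/8477 but 0.15⁴ = 81/160000 is at or below it, so n = 4.

4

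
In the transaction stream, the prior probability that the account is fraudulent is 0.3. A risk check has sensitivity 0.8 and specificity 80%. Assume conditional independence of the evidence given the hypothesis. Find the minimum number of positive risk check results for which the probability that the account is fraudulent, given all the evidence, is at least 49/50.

4

Prior odds = 0.3/0.7 = 3/7.
False-positive rate = 1 − 0.8 = 0.2; likelihood ratio of a positive = 0.8/0.2 = 4.
Target odds: 0.98 ÷ 0.02 = 49.
Require 4ⁿ ≥ 49 ÷ (3/7) = 343/3.
4³ = 64 falls short of 343/3 but 4⁴ = 256 reaches it, so n = 4.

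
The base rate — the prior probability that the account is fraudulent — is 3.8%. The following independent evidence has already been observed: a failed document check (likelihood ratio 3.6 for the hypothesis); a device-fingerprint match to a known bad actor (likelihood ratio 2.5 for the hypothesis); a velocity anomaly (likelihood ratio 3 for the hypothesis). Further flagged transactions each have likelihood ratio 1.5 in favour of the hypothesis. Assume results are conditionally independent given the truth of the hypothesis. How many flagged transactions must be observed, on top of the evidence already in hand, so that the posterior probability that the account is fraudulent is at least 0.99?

Prior odds = 0.038/0.962 = 19/481.
Combined Bayes factor of the evidence already in hand = 3.6 × 2.5 × 3 = 27.
Odds after that evidence = (19/481) × 27 = 513/481.
Target odds = 0.99/0.01 = 99.
Need 1.5ⁿ ≥ 99 ÷ (513/481) = 5291/57.
1.5¹¹ = 177147/2048 falls short of 5291/57 but 1.5¹² = 531441/4096 reaches it, so n = 12.

12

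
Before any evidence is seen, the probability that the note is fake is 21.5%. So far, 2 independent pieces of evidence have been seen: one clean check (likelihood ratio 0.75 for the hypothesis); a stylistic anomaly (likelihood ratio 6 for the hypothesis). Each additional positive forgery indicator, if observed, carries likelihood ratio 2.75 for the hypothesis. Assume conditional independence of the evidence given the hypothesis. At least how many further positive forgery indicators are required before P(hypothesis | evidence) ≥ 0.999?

Prior odds = 0.215/0.785 = 43/157.
Combined Bayes factor of the evidence already in hand = 0.75 × 6 = 4.5.
Odds after that evidence = (43/157) × 4.5 = 387/314.
Target odds = 0.999/0.001 = 999.
Need 2.75ⁿ ≥ 999 ÷ (387/314) = 34854/43.
2.75⁶ = 1771561/4096 falls short of 34854/43 but 2.75⁷ = 19487171/16384 reaches it, so n = 7.

7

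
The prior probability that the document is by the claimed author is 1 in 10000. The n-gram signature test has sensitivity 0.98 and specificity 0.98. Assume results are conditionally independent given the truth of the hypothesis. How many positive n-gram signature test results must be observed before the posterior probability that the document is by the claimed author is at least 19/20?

4

Prior odds: 0.0001 ÷ 0.9999 = 1/9999.
False-positive rate = 1 − 0.98 = 0.02; likelihood ratio of a positive = 0.98/0.02 = 49.
Target posterior odds = 0.95/0.05 = 19.
Need (1/9999) × 49ⁿ ≥ 19, i.e. 49ⁿ ≥ 189981.
49³ = 117649 falls short of 189981 but 49⁴ = 5764801 reaches it, so n = 4.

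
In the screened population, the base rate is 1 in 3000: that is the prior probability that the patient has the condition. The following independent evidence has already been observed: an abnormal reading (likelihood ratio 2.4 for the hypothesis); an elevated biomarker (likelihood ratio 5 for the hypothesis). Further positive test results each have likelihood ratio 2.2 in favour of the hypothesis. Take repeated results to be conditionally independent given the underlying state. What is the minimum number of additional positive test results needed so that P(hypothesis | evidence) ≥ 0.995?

14

Prior odds = (1/3000)/(2999/3000) = 1/2999.
Combined Bayes factor of the evidence already in hand = 2.4 × 5 = 12.
Odds after that evidence = (1/2999) × 12 = 12/2999.
Target odds = 0.995/0.005 = 199.
Need 2.2ⁿ ≥ 199 ÷ (12/2999) = 596801/12.
2.2¹³ ≈28281 falls short of 596801/12 but 2.2¹⁴ ≈62218.2 reaches it, so n = 14.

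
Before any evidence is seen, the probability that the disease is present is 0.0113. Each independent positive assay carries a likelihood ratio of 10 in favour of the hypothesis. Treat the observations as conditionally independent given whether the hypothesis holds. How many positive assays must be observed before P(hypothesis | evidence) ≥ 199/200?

5

Prior odds = 0.0113/0.9887 = 113/9887.
Likelihood ratio per positive assay = 10.
Target odds: 0.995 ÷ 0.005 = 199.
Require 10ⁿ ≥ 199 ÷ (113/9887) = 1967513/113.
10⁴ = 10000 falls short of 1967513/113 but 10⁵ = 100000 reaches it, so n = 5.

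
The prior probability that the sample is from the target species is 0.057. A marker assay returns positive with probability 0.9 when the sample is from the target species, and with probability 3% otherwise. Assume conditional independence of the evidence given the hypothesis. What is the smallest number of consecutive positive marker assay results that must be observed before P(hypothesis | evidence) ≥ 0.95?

2

Prior odds: 0.057 ÷ 0.943 = 57/943.
Likelihood ratio of a positive result = 0.9/0.03 = 30.
Target odds: 0.95 ÷ 0.05 = 19.
Need (57/943) × 30ⁿ ≥ 19, i.e. 30ⁿ ≥ 943/3.
30¹ = 30 falls short of 943/3 but 30² = 900 reaches it, so n = 2.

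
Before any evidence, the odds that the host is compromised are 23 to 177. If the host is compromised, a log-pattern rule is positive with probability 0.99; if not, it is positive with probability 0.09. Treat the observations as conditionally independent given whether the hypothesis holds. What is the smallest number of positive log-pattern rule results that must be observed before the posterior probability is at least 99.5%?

Prior odds = 23/177.
Likelihood ratio of a positive = 0.99/0.09 = 11.
Target posterior odds = 0.995/0.005 = 199.
Need (23/177) × 11ⁿ ≥ 199, i.e. 11ⁿ ≥ 35223/23.
11³ = 1331 falls short of 35223/23 but 11⁴ = 14641 reaches it, so n = 4.

4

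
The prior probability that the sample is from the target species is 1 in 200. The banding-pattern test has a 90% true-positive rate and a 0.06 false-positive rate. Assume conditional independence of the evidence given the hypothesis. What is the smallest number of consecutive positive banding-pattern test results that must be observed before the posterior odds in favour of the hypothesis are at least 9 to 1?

Prior odds = 0.005/0.995 = 1/199.
Likelihood ratio of a positive result = 0.9/0.06 = 15.
Target odds = 9.
Need (1/199) × 15ⁿ ≥ 9, i.e. 15ⁿ ≥ 1791.
15² = 225 falls short of 1791 but 15³ = 3375 reaches it, so n = 3.

3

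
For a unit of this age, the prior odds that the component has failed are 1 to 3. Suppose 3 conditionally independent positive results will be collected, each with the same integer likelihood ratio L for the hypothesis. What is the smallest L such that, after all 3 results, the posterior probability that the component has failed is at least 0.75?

Prior odds = 1/3.
Target odds = 0.75/0.25 = 3.
Need L³ ≥ 3 ÷ (1/3) = 9.
2³ = 8 < 9 ≤ 27 = 3³, so L = 3.

3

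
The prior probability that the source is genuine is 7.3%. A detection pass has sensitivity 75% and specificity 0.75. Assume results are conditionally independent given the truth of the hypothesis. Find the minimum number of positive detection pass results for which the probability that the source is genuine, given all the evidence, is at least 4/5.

Prior odds: 0.073 ÷ 0.927 = 73/927.
False-positive rate = 1 − 0.75 = 0.25; likelihood ratio of a positive = 0.75/0.25 = 3.
Target odds: 0.8 ÷ 0.2 = 4.
Need (73/927) × 3ⁿ ≥ 4, i.e. 3ⁿ ≥ 3708/73.
3³ = 27 falls short of 3708/73 but 3⁴ = 81 reaches it, so n = 4.

4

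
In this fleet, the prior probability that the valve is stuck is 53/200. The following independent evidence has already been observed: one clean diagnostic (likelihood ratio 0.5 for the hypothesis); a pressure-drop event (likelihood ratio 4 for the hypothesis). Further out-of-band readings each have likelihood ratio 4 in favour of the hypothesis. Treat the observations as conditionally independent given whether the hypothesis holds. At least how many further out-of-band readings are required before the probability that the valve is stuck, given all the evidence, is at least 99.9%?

Prior odds = 0.265/0.735 = 53/147.
Combined Bayes factor of the evidence already in hand = 0.5 × 4 = 2.
Odds after that evidence = (53/147) × 2 = 106/147.
Target odds = 0.999/0.001 = 999.
Need 4ⁿ ≥ 999 ÷ (106/147) = 146853/106.
4⁵ = 1024 falls short of 146853/106 but 4⁶ = 4096 reaches it, so n = 6.

6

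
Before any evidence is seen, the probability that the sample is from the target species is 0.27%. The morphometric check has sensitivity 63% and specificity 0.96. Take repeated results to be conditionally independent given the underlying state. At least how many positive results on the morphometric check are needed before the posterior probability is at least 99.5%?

Prior odds = 0.0027/0.9973 = 27/9973.
False-positive rate = 1 − 0.96 = 0.04; likelihood ratio of a positive = 0.63/0.04 = 15.75.
Target posterior odds = 0.995/0.005 = 199.
Need (27/9973) × 15.75ⁿ ≥ 199, i.e. 15.75ⁿ ≥ 1984627/27.
15.75⁴ = 15752961/256 falls short of 1984627/27 but 15.75⁵ = 992436543/1024 reaches it, so n = 5.

5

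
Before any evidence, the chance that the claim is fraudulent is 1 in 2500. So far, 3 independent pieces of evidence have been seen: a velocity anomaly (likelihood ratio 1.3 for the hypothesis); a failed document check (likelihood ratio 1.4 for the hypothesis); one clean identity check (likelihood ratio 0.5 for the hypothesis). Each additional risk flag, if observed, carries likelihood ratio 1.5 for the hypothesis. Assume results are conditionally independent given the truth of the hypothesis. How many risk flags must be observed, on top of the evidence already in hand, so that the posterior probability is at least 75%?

23

Prior odds = 0.0004/0.9996 = 1/2499.
Combined Bayes factor of the evidence already in hand = 1.3 × 1.4 × 0.5 = 0.91.
Odds after that evidence = (1/2499) × 0.91 = 13/35700.
Target odds = 0.75/0.25 = 3.
Need 1.5ⁿ ≥ 3 ÷ (13/35700) = 107100/13.
1.5²² ≈7481.83 falls short of 107100/13 but 1.5²³ ≈11222.7 reaches it, so n = 23.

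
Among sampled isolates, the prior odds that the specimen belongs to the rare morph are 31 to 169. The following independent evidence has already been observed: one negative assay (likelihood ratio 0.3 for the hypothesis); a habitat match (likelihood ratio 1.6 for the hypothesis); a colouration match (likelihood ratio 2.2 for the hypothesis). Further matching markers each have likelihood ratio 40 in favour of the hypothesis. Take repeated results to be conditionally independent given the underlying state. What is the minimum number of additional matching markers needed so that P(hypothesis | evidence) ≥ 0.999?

Prior odds = 31/169.
Combined Bayes factor of the evidence already in hand = 0.3 × 1.6 × 2.2 = 1.056.
Odds after that evidence = (31/169) × 1.056 = 4092/21125.
Target odds = 0.999/0.001 = 999.
Need 40ⁿ ≥ 999 ÷ (4092/21125) = 7034625/1364.
40² = 1600 falls short of 7034625/1364 but 40³ = 64000 reaches it, so n = 3.

3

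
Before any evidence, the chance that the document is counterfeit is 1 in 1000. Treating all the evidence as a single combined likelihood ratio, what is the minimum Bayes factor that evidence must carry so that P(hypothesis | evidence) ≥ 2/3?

1998

Prior odds = 0.001/0.999 = 1/999.
Target odds = (2/3)/(1/3) = 2.
Required Bayes factor = 2 ÷ (1/999) = 1998.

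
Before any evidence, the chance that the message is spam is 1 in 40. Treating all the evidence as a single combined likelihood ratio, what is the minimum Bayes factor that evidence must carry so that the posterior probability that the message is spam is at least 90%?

Prior odds = 0.025/0.975 = 1/39.
Target odds = 0.9/0.1 = 9.
Required Bayes factor = 9 ÷ (1/39) = 351.

351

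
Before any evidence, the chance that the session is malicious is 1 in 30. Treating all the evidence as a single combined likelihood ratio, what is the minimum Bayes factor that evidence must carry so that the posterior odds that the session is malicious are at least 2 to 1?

58

Prior odds = (1/30)/(29/30) = 1/29.
Target odds = 2.
Required Bayes factor = 2 ÷ (1/29) = 58.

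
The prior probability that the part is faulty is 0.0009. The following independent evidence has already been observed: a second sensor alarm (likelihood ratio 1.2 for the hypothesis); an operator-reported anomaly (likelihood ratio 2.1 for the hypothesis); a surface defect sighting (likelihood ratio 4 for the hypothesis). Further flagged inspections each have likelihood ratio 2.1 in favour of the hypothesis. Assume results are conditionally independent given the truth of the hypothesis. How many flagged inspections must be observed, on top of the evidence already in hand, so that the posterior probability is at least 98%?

Prior odds = 0.0009/0.9991 = 9/9991.
Combined Bayes factor of the evidence already in hand = 1.2 × 2.1 × 4 = 10.08.
Odds after that evidence = (9/9991) × 10.08 = 2268/249775.
Target odds = 0.98/0.02 = 49.
Need 2.1ⁿ ≥ 49 ÷ (2268/249775) = 1748425/324.
2.1¹¹ ≈3502.78 falls short of 1748425/324 but 2.1¹² ≈7355.83 reaches it, so n = 12.

12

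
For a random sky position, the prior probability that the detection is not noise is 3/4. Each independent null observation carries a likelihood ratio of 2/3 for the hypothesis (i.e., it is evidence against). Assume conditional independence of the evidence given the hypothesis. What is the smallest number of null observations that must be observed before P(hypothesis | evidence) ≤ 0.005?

16

Prior odds: 0.75 ÷ 0.25 = 3.
Likelihood ratio per null observation = 2/3.
Target odds: 0.005 ÷ 0.995 = 1/199.
Need 3 × (2/3)ⁿ ≤ 1/199, i.e. (2/3)ⁿ ≤ 1/597.
(2/3)¹⁵ = 32768/14348907 is still above 1/597 but (2/3)¹⁶ = 65536/43046721 is at or below it, so n = 16.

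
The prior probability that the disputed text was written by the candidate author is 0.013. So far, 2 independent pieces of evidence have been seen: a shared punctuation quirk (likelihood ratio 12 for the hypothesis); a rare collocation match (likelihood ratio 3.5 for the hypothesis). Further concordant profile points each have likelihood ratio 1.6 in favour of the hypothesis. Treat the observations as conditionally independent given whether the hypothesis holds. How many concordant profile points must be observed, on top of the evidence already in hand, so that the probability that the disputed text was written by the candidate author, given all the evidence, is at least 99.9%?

Prior odds = 0.013/0.987 = 13/987.
Combined Bayes factor of the evidence already in hand = 12 × 3.5 = 42.
Odds after that evidence = (13/987) × 42 = 26/47.
Target odds = 0.999/0.001 = 999.
Need 1.6ⁿ ≥ 999 ÷ (26/47) = 46953/26.
1.6¹⁵ ≈1152.92 falls short of 46953/26 but 1.6¹⁶ ≈1844.67 reaches it, so n = 16.

16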